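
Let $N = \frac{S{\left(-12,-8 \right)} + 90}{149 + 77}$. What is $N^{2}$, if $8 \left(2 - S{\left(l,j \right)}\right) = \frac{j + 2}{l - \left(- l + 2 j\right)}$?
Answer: $\frac{8649481}{52301824} \approx 0.16538$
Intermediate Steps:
$S{\left(l,j \right)} = 2 - \frac{2 + j}{8 \left(- 2 j + 2 l\right)}$ ($S{\left(l,j \right)} = 2 - \frac{\left(j + 2\right) \frac{1}{l - \left(- l + 2 j\right)}}{8} = 2 - \frac{\left(2 + j\right) \frac{1}{l - \left(- l + 2 j\right)}}{8} = 2 - \frac{\left(2 + j\right) \frac{1}{- 2 j + 2 l}}{8} = 2 - \frac{\frac{1}{- 2 j + 2 l} \left(2 + j\right)}{8} = 2 - \frac{2 + j}{8 \left(- 2 j + 2 l\right)}$)
$N = \frac{2941}{7232}$ ($N = \frac{\frac{2 - -384 + 33 \left(-8\right)}{16 \left(-8 - -12\right)} + 90}{149 + 77} = \frac{\frac{2 + 384 - 264}{16 \left(-8 + 12\right)} + 90}{226} = \left(\frac{1}{16} \cdot \frac{1}{4} \cdot 122 + 90\right) \frac{1}{226} = \left(\frac{61}{32} + 90\right) \frac{1}{226} = \frac{2941}{32} \cdot \frac{1}{226} = \frac{2941}{7232} \approx 0.40666$)
$N^{2} = \left(\frac{2941}{7232}\right)^{2} = \frac{8649481}{52301824}$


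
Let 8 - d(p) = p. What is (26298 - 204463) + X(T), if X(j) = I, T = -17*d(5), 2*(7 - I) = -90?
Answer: -178113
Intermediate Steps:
I = 52 (I = 7 - 1/2*(-90) = 7 + 45 = 52)
d(p) = 8 - p
T = -51 (T = -17*(8 - 1*5) = -17*(8 - 5) = -17*3 = -51)
X(j) = 52
(26298 - 204463) + X(T) = (26298 - 204463) + 52 = -178165 + 52 = -178113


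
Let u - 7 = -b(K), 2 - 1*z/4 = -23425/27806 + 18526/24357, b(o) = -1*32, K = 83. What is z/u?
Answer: 2819940506/13206779469 ≈ 0.21352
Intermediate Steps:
b(o) = -32
z = 2819940506/338635371 (z = 8 - 4*(-23425/27806 + 18526/24357) = 8 - 4*(-55428769/677270742) = 8 + 110857538/338635371 = 2819940506/338635371 ≈ 8.3274)
u = 39 (u = 7 - 1*(-32) = 7 + 32 = 39)
z/u = (2819940506/338635371)/39 = (2819940506/338635371)*(1/39) = 2819940506/13206779469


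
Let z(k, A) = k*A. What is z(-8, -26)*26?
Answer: 5408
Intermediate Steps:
z(k, A) = A*k
z(-8, -26)*26 = -26*(-8)*26 = 208*26 = 5408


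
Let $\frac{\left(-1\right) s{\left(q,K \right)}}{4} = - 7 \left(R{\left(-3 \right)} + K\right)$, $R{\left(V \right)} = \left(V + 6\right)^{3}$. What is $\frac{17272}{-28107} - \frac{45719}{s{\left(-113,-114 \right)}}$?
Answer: $\frac{414316447}{22822884} \approx 18.154$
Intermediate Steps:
$R{\left(V \right)} = \left(6 + V\right)^{3}$
$s{\left(q,K \right)} = 756 + 28 K$ ($s{\left(q,K \right)} = - 4 \left(- 7 \left(\left(6 - 3\right)^{3} + K\right)\right) = - 4 \left(- 7 \left(3^{3} + K\right)\right) = - 4 \left(- 7 \left(27 + K\right)\right) = - 4 \left(-189 - 7 K\right) = 756 + 28 K$)
$\frac{17272}{-28107} - \frac{45719}{s{\left(-113,-114 \right)}} = \frac{17272}{-28107} - \frac{45719}{756 + 28 \left(-114\right)} = 17272 \left(- \frac{1}{28107}\right) - \frac{45719}{756 - 3192} = - \frac{17272}{28107} - \frac{45719}{-2436} = - \frac{17272}{28107} - - \frac{45719}{2436} = - \frac{17272}{28107} + \frac{45719}{2436} = \frac{414316447}{22822884}$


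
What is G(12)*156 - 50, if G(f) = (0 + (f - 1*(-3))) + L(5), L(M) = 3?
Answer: 2758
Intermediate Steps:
G(f) = 6 + f (G(f) = (0 + (f - 1*(-3))) + 3 = (0 + (f + 3)) + 3 = (0 + (3 + f)) + 3 = (3 + f) + 3 = 6 + f)
G(12)*156 - 50 = (6 + 12)*156 - 50 = 18*156 - 50 = 2808 - 50 = 2758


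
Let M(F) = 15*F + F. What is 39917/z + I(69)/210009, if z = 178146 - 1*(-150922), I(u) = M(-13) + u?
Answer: 8337188801/69107241612 ≈ 0.12064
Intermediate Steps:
M(F) = 16*F
I(u) = -208 + u (I(u) = 16*(-13) + u = -208 + u)
z = 329068 (z = 178146 + 150922 = 329068)
39917/z + I(69)/210009 = 39917/329068 + (-208 + 69)/210009 = 39917*(1/329068) - 139*1/210009 = 39917/329068 - 139/210009 = 8337188801/69107241612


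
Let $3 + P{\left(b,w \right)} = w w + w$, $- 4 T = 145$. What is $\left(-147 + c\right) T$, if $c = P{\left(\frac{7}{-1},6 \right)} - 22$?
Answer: $\frac{9425}{2} \approx 4712.5$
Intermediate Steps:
$T = - \frac{145}{4}$ ($T = \left(- \frac{1}{4}\right) 145 = - \frac{145}{4} \approx -36.25$)
$P{\left(b,w \right)} = -3 + w + w^{2}$ ($P{\left(b,w \right)} = -3 + \left(w w + w\right) = -3 + \left(w^{2} + w\right) = -3 + \left(w + w^{2}\right) = -3 + w + w^{2}$)
$c = 17$ ($c = \left(-3 + 6 + 6^{2}\right) - 22 = \left(-3 + 6 + 36\right) - 22 = 39 - 22 = 17$)
$\left(-147 + c\right) T = \left(-147 + 17\right) \left(- \frac{145}{4}\right) = \left(-130\right) \left(- \frac{145}{4}\right) = \frac{9425}{2}$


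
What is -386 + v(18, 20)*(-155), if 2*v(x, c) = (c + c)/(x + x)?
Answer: -4249/9 ≈ -472.11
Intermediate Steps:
v(x, c) = c/(2*x) (v(x, c) = ((c + c)/(x + x))/2 = ((2*c)/((2*x)))/2 = ((2*c)*(1/(2*x)))/2 = (c/x)/2 = c/(2*x))
-386 + v(18, 20)*(-155) = -386 + ((1/2)*20/18)*(-155) = -386 + ((1/2)*20*(1/18))*(-155) = -386 + (5/9)*(-155) = -386 - 775/9 = -4249/9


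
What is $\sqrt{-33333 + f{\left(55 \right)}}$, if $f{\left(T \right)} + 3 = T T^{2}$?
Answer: $\sqrt{133039} \approx 364.75$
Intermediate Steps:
$f{\left(T \right)} = -3 + T^{3}$ ($f{\left(T \right)} = -3 + T T^{2} = -3 + T^{3}$)
$\sqrt{-33333 + f{\left(55 \right)}} = \sqrt{-33333 - \left(3 - 55^{3}\right)} = \sqrt{-33333 + \left(-3 + 166375\right)} = \sqrt{-33333 + 166372} = \sqrt{133039}$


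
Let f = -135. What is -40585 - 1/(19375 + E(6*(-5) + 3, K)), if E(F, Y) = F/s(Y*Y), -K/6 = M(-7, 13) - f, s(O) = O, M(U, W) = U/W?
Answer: -9610591304245421/236801559493 ≈ -40585.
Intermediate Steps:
K = -10488/13 (K = -6*(-7/13 - 1*(-135)) = -6*(-7*1/13 + 135) = -6*(-7/13 + 135) = -6*1748/13 = -10488/13 ≈ -806.77)
E(F, Y) = F/Y² (E(F, Y) = F/((Y*Y)) = F/(Y²) = F/Y²)
-40585 - 1/(19375 + E(6*(-5) + 3, K)) = -40585 - 1/(19375 + (6*(-5) + 3)/(-10488/13)²) = -40585 - 1/(19375 + (-30 + 3)*(169/109998144)) = -40585 - 1/(19375 - 27*169/109998144) = -40585 - 1/(19375 - 507/12222016) = -40585 - 1/236801559493/12222016 = -40585 - 1*12222016/236801559493 = -40585 - 12222016/236801559493 = -9610591304245421/236801559493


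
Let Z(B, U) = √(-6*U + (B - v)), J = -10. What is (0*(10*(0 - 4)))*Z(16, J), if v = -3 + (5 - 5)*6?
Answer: 0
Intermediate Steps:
v = -3 (v = -3 + 0*6 = -3 + 0 = -3)
Z(B, U) = √(3 + B - 6*U) (Z(B, U) = √(-6*U + (B - 1*(-3))) = √(-6*U + (B + 3)) = √(-6*U + (3 + B)) = √(3 + B - 6*U))
(0*(10*(0 - 4)))*Z(16, J) = (0*(10*(0 - 4)))*√(3 + 16 - 6*(-10)) = (0*(10*(-4)))*√(3 + 16 + 60) = (0*(-40))*√79 = 0*√79 = 0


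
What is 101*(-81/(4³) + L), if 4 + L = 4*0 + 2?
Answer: -21109/64 ≈ -329.83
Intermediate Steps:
L = -2 (L = -4 + (4*0 + 2) = -4 + (0 + 2) = -4 + 2 = -2)
101*(-81/(4³) + L) = 101*(-81/(4³) - 2) = 101*(-81/64 - 2) = 101*(-209/64) = -21109/64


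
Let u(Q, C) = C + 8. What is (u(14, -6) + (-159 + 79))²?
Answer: 6084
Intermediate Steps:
u(Q, C) = 8 + C
(u(14, -6) + (-159 + 79))² = ((8 - 6) + (-159 + 79))² = (2 - 80)² = (-78)² = 6084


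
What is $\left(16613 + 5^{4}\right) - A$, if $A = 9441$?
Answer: $7797$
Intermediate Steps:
$\left(16613 + 5^{4}\right) - A = \left(16613 + 5^{4}\right) - 9441 = \left(16613 + 625\right) - 9441 = 17238 - 9441 = 7797$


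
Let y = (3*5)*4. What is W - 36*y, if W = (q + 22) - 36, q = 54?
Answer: -2120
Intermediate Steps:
y = 60 (y = 15*4 = 60)
W = 40 (W = (54 + 22) - 36 = 76 - 36 = 40)
W - 36*y = 40 - 36*60 = 40 - 2160 = -2120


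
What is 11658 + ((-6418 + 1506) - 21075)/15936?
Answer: 185755901/15936 ≈ 11656.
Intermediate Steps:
11658 + ((-6418 + 1506) - 21075)/15936 = 11658 + (-4912 - 21075)*(1/15936) = 11658 - 25987*1/15936 = 11658 - 25987/15936 = 185755901/15936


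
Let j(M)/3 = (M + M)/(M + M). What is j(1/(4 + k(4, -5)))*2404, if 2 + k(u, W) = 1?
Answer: 7212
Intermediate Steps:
k(u, W) = -1 (k(u, W) = -2 + 1 = -1)
j(M) = 3 (j(M) = 3*((M + M)/(M + M)) = 3*((2*M)/((2*M))) = 3*((2*M)*(1/(2*M))) = 3*1 = 3)
j(1/(4 + k(4, -5)))*2404 = 3*2404 = 7212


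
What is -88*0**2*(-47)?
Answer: 0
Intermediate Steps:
-88*0**2*(-47) = -88*0*(-47) = 0*(-47) = 0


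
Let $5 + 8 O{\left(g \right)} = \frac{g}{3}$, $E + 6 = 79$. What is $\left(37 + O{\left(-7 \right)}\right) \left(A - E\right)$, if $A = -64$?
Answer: $- \frac{59321}{12} \approx -4943.4$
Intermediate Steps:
$E = 73$ ($E = -6 + 79 = 73$)
$O{\left(g \right)} = - \frac{5}{8} + \frac{g}{24}$ ($O{\left(g \right)} = - \frac{5}{8} + \frac{g \frac{1}{3}}{8} = - \frac{5}{8} + \frac{\frac{1}{3} g}{8} = - \frac{5}{8} + \frac{g}{24}$)
$\left(37 + O{\left(-7 \right)}\right) \left(A - E\right) = \left(37 + \left(- \frac{5}{8} + \frac{1}{24} \left(-7\right)\right)\right) \left(-64 - 73\right) = \left(37 - \frac{11}{12}\right) \left(-64 - 73\right) = \left(37 - \frac{11}{12}\right) \left(-137\right) = \frac{433}{12} \left(-137\right) = - \frac{59321}{12}$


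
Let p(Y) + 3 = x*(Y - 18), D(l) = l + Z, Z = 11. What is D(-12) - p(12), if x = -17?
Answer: -100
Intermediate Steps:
D(l) = 11 + l (D(l) = l + 11 = 11 + l)
p(Y) = 303 - 17*Y (p(Y) = -3 - 17*(Y - 18) = -3 - 17*(-18 + Y) = -3 + (306 - 17*Y) = 303 - 17*Y)
D(-12) - p(12) = (11 - 12) - (303 - 17*12) = -1 - (303 - 204) = -1 - 1*99 = -1 - 99 = -100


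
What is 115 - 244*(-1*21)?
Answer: 5239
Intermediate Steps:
115 - 244*(-1*21) = 115 - 244*(-21) = 115 - 122*(-42) = 115 + 5124 = 5239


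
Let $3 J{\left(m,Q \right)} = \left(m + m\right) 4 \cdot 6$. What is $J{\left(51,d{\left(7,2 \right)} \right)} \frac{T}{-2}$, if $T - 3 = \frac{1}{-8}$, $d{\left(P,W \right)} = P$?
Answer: $-1173$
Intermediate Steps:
$T = \frac{23}{8}$ ($T = 3 + \frac{1}{-8} = 3 - \frac{1}{8} = \frac{23}{8} \approx 2.875$)
$J{\left(m,Q \right)} = 16 m$ ($J{\left(m,Q \right)} = \frac{\left(m + m\right) 4 \cdot 6}{3} = \frac{2 m 4 \cdot 6}{3} = \frac{8 m 6}{3} = \frac{48 m}{3} = 16 m$)
$J{\left(51,d{\left(7,2 \right)} \right)} \frac{T}{-2} = 16 \cdot 51 \frac{23}{8 \left(-2\right)} = 816 \cdot \frac{23}{8} \left(- \frac{1}{2}\right) = 816 \left(- \frac{23}{16}\right) = -1173$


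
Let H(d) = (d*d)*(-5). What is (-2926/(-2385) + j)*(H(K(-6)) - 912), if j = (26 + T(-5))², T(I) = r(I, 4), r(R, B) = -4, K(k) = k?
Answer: -421244824/795 ≈ -5.2987e+5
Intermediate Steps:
T(I) = -4
j = 484 (j = (26 - 4)² = 22² = 484)
H(d) = -5*d² (H(d) = d²*(-5) = -5*d²)
(-2926/(-2385) + j)*(H(K(-6)) - 912) = (-2926/(-2385) + 484)*(-5*(-6)² - 912) = (-2926*(-1/2385) + 484)*(-5*36 - 912) = (2926/2385 + 484)*(-180 - 912) = (1157266/2385)*(-1092) = -421244824/795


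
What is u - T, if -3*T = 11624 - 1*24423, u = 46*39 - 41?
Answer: -7540/3 ≈ -2513.3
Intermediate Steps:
u = 1753 (u = 1794 - 41 = 1753)
T = 12799/3 (T = -(11624 - 1*24423)/3 = -(11624 - 24423)/3 = -⅓*(-12799) = 12799/3 ≈ 4266.3)
u - T = 1753 - 1*12799/3 = 1753 - 12799/3 = -7540/3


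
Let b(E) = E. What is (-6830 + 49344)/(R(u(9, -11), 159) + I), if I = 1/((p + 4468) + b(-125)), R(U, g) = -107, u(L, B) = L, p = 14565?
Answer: -803854712/2023155 ≈ -397.33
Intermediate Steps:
I = 1/18908 (I = 1/((14565 + 4468) - 125) = 1/(19033 - 125) = 1/18908 ≈ 5.2888e-5)
(-6830 + 49344)/(R(u(9, -11), 159) + I) = (-6830 + 49344)/(-107 + 1/18908) = 42514/(-2023155/18908) = 42514*(-18908/2023155) = -803854712/2023155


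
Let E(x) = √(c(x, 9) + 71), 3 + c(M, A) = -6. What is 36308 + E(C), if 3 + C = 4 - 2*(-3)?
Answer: 36308 + √62 ≈ 36316.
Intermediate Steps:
C = 7 (C = -3 + (4 - 2*(-3)) = -3 + (4 + 6) = -3 + 10 = 7)
c(M, A) = -9 (c(M, A) = -3 - 6 = -9)
E(x) = √62 (E(x) = √(-9 + 71) = √62)
36308 + E(C) = 36308 + √62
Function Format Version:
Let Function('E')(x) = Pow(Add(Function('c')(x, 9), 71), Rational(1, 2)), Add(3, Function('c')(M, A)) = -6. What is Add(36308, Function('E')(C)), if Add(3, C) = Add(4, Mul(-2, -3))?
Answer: Add(36308, Pow(62, Rational(1, 2))) ≈ 36316.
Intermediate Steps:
C = 7 (C = Add(-3, Add(4, Mul(-2, -3))) = Add(-3, Add(4, 6)) = Add(-3, 10) = 7)
Function('c')(M, A) = -9 (Function('c')(M, A) = Add(-3, -6) = -9)
Function('E')(x) = Pow(62, Rational(1, 2)) (Function('E')(x) = Pow(Add(-9, 71), Rational(1, 2)) = Pow(62, Rational(1, 2)))
Add(36308, Function('E')(C)) = Add(36308, Pow(62, Rational(1, 2)))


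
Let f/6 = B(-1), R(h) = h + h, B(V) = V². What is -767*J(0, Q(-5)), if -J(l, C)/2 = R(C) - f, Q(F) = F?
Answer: -24544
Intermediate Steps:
R(h) = 2*h
f = 6 (f = 6*(-1)² = 6*1 = 6)
J(l, C) = 12 - 4*C (J(l, C) = -2*(2*C - 1*6) = -2*(2*C - 6) = -2*(-6 + 2*C) = 12 - 4*C)
-767*J(0, Q(-5)) = -767*(12 - 4*(-5)) = -767*(12 + 20) = -767*32 = -24544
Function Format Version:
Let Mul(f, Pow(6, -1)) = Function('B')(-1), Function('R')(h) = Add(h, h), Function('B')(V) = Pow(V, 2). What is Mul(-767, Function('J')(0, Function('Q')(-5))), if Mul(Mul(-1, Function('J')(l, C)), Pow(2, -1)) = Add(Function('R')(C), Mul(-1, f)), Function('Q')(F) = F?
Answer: -24544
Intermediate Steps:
Function('R')(h) = Mul(2, h)
f = 6 (f = Mul(6, Pow(-1, 2)) = Mul(6, 1) = 6)
Function('J')(l, C) = Add(12, Mul(-4, C)) (Function('J')(l, C) = Mul(-2, Add(Mul(2, C), Mul(-1, 6))) = Mul(-2, Add(Mul(2, C), -6)) = Mul(-2, Add(-6, Mul(2, C))) = Add(12, Mul(-4, C)))
Mul(-767, Function('J')(0, Function('Q')(-5))) = Mul(-767, Add(12, Mul(-4, -5))) = Mul(-767, Add(12, 20)) = Mul(-767, 32) = -24544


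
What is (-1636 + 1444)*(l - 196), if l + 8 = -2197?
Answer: 460992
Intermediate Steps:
l = -2205 (l = -8 - 2197 = -2205)
(-1636 + 1444)*(l - 196) = (-1636 + 1444)*(-2205 - 196) = -192*(-2401) = 460992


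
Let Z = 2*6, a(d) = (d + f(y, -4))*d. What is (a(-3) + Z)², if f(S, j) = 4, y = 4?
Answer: 81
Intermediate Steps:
a(d) = d*(4 + d) (a(d) = (d + 4)*d = (4 + d)*d = d*(4 + d))
Z = 12
(a(-3) + Z)² = (-3*(4 - 3) + 12)² = (-3*1 + 12)² = (-3 + 12)² = 9² = 81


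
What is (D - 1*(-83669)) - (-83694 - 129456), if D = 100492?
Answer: 397311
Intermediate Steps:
(D - 1*(-83669)) - (-83694 - 129456) = (100492 - 1*(-83669)) - (-83694 - 129456) = (100492 + 83669) - 1*(-213150) = 184161 + 213150 = 397311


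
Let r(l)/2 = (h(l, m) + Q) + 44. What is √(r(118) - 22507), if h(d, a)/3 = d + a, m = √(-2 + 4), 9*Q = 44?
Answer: √(-195311 + 54*√2)/3 ≈ 147.28*I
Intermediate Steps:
Q = 44/9 (Q = (⅑)*44 = 44/9 ≈ 4.8889)
m = √2 ≈ 1.4142
h(d, a) = 3*a + 3*d (h(d, a) = 3*(d + a) = 3*(a + d) = 3*a + 3*d)
r(l) = 880/9 + 6*l + 6*√2 (r(l) = 2*(((3*√2 + 3*l) + 44/9) + 44) = 2*(((3*l + 3*√2) + 44/9) + 44) = 2*((44/9 + 3*l + 3*√2) + 44) = 2*(440/9 + 3*l + 3*√2) = 880/9 + 6*l + 6*√2)
√(r(118) - 22507) = √((880/9 + 6*118 + 6*√2) - 22507) = √((880/9 + 708 + 6*√2) - 22507) = √((7252/9 + 6*√2) - 22507) = √(-195311/9 + 6*√2)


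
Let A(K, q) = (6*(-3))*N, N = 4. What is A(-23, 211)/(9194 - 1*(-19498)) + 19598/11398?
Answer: 190205/110783 ≈ 1.7169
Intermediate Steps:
A(K, q) = -72 (A(K, q) = (6*(-3))*4 = -18*4 = -72)
A(-23, 211)/(9194 - 1*(-19498)) + 19598/11398 = -72/(9194 - 1*(-19498)) + 19598/11398 = -72/(9194 + 19498) + 19598*(1/11398) = -72/28692 + 239/139 = -72*1/28692 + 239/139 = -2/797 + 239/139 = 190205/110783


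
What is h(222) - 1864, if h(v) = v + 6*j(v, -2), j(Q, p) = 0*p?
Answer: -1642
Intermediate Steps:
j(Q, p) = 0
h(v) = v (h(v) = v + 6*0 = v + 0 = v)
h(222) - 1864 = 222 - 1864 = -1642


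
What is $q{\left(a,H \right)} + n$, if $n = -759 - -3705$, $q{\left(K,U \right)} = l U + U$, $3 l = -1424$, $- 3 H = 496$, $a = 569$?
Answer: $\frac{731330}{9} \approx 81259.0$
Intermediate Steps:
$H = - \frac{496}{3}$ ($H = \left(- \frac{1}{3}\right) 496 = - \frac{496}{3} \approx -165.33$)
$l = - \frac{1424}{3}$ ($l = \frac{1}{3} \left(-1424\right) = - \frac{1424}{3} \approx -474.67$)
$q{\left(K,U \right)} = - \frac{1421 U}{3}$ ($q{\left(K,U \right)} = - \frac{1424 U}{3} + U = - \frac{1421 U}{3}$)
$n = 2946$ ($n = -759 + 3705 = 2946$)
$q{\left(a,H \right)} + n = \left(- \frac{1421}{3}\right) \left(- \frac{496}{3}\right) + 2946 = \frac{704816}{9} + 2946 = \frac{731330}{9}$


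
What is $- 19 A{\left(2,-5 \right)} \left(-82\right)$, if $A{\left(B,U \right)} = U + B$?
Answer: $-4674$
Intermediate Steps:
$A{\left(B,U \right)} = B + U$
$- 19 A{\left(2,-5 \right)} \left(-82\right) = - 19 \left(2 - 5\right) \left(-82\right) = \left(-19\right) \left(-3\right) \left(-82\right) = 57 \left(-82\right) = -4674$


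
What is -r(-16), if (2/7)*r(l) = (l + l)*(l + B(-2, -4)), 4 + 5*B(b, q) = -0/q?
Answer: -9408/5 ≈ -1881.6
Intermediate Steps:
B(b, q) = -4/5 (B(b, q) = -4/5 + (-0/q)/5 = -4/5 + (-2*0)/5 = -4/5 + (1/5)*0 = -4/5 + 0 = -4/5)
r(l) = 7*l*(-4/5 + l) (r(l) = 7*((l + l)*(l - 4/5))/2 = 7*((2*l)*(-4/5 + l))/2 = 7*(2*l*(-4/5 + l))/2 = 7*l*(-4/5 + l))
-r(-16) = -7*(-16)*(-4 + 5*(-16))/5 = -7*(-16)*(-4 - 80)/5 = -7*(-16)*(-84)/5 = -1*9408/5 = -9408/5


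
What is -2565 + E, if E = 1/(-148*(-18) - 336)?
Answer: -5971319/2328 ≈ -2565.0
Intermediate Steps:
E = 1/2328 (E = 1/(2664 - 336) = 1/2328 ≈ 0.00042955)
-2565 + E = -2565 + 1/2328 = -5971319/2328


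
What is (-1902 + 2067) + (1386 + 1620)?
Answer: 3171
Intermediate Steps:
(-1902 + 2067) + (1386 + 1620) = 165 + 3006 = 3171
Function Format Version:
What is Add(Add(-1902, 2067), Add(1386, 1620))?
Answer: 3171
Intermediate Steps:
Add(Add(-1902, 2067), Add(1386, 1620)) = Add(165, 3006) = 3171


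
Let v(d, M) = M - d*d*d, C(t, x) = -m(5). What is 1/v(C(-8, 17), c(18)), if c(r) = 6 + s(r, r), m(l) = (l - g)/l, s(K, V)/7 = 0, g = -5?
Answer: 1/14 ≈ 0.071429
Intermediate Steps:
s(K, V) = 0 (s(K, V) = 7*0 = 0)
m(l) = (5 + l)/l (m(l) = (l - 1*(-5))/l = (l + 5)/l = (5 + l)/l)
C(t, x) = -2 (C(t, x) = -(5 + 5)/5 = -10/5 = -1*2 = -2)
c(r) = 6 (c(r) = 6 + 0 = 6)
v(d, M) = M - d**3 (v(d, M) = M - d**2*d = M - d**3)
1/v(C(-8, 17), c(18)) = 1/(6 - 1*(-2)**3) = 1/(6 - 1*(-8)) = 1/(6 + 8) = 1/14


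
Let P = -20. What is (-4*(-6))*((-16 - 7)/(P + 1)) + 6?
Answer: 666/19 ≈ 35.053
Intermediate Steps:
(-4*(-6))*((-16 - 7)/(P + 1)) + 6 = (-4*(-6))*((-16 - 7)/(-20 + 1)) + 6 = 24*(-23/(-19)) + 6 = 24*(-23*(-1/19)) + 6 = 24*(23/19) + 6 = 552/19 + 6 = 666/19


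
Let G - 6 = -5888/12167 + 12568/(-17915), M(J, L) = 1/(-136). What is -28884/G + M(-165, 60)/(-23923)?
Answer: -5118410588831453/853162886856 ≈ -5999.3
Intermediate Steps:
M(J, L) = -1/136
G = 45627498/9477035 (G = 6 + (-5888/12167 + 12568/(-17915)) = 6 + (-5888*1/12167 + 12568*(-1/17915)) = 6 + (-256/529 - 12568/17915) = 6 - 11234712/9477035 = 45627498/9477035 ≈ 4.8145)
-28884/G + M(-165, 60)/(-23923) = -28884/45627498/9477035 - 1/136/(-23923) = -28884*9477035/45627498 - 1/136*(-1/23923) = -1573187810/262227 + 1/3253528 = -5118410588831453/853162886856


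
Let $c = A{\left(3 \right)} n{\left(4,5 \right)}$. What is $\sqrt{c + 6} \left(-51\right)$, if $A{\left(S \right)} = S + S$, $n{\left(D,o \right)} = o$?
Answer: $-306$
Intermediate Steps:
$A{\left(S \right)} = 2 S$
$c = 30$ ($c = 2 \cdot 3 \cdot 5 = 6 \cdot 5 = 30$)
$\sqrt{c + 6} \left(-51\right) = \sqrt{30 + 6} \left(-51\right) = \sqrt{36} \left(-51\right) = 6 \left(-51\right) = -306$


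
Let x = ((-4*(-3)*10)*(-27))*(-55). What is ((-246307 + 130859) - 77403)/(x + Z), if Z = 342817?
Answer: -6221/16807 ≈ -0.37014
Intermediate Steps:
x = 178200 (x = ((12*10)*(-27))*(-55) = (120*(-27))*(-55) = -3240*(-55) = 178200)
((-246307 + 130859) - 77403)/(x + Z) = ((-246307 + 130859) - 77403)/(178200 + 342817) = (-115448 - 77403)/521017 = -192851*1/521017 = -6221/16807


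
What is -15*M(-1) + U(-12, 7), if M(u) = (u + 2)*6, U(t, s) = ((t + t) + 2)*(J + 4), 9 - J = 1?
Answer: -354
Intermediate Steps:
J = 8 (J = 9 - 1*1 = 9 - 1 = 8)
U(t, s) = 24 + 24*t (U(t, s) = ((t + t) + 2)*(8 + 4) = (2*t + 2)*12 = (2 + 2*t)*12 = 24 + 24*t)
M(u) = 12 + 6*u (M(u) = (2 + u)*6 = 12 + 6*u)
-15*M(-1) + U(-12, 7) = -15*(12 + 6*(-1)) + (24 + 24*(-12)) = -15*(12 - 6) + (24 - 288) = -15*6 - 264 = -90 - 264 = -354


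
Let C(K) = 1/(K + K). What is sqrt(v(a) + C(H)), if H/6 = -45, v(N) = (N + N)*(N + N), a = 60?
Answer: sqrt(116639985)/90 ≈ 120.00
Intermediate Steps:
v(N) = 4*N**2 (v(N) = (2*N)*(2*N) = 4*N**2)
H = -270 (H = 6*(-45) = -270)
C(K) = 1/(2*K)
sqrt(v(a) + C(H)) = sqrt(4*60**2 + (1/2)/(-270)) = sqrt(4*3600 + (1/2)*(-1/270)) = sqrt(14400 - 1/540) = sqrt(7775999/540) = sqrt(116639985)/90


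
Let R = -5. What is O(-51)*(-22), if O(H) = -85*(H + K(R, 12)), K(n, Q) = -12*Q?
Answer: -364650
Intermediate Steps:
O(H) = 12240 - 85*H (O(H) = -85*(H - 12*12) = -85*(H - 144) = -85*(-144 + H) = 12240 - 85*H)
O(-51)*(-22) = (12240 - 85*(-51))*(-22) = (12240 + 4335)*(-22) = 16575*(-22) = -364650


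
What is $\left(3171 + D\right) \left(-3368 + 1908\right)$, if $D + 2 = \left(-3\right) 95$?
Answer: $-4210640$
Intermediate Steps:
$D = -287$ ($D = -2 - 285 = -287$)
$\left(3171 + D\right) \left(-3368 + 1908\right) = \left(3171 - 287\right) \left(-3368 + 1908\right) = 2884 \left(-1460\right) = -4210640$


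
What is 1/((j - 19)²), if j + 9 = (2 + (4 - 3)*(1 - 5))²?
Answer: 1/576 ≈ 0.0017361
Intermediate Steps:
j = -5 (j = -9 + (2 + (4 - 3)*(1 - 5))² = -9 + (2 + 1*(-4))² = -9 + (2 - 4)² = -9 + (-2)² = -9 + 4 = -5)
1/((j - 19)²) = 1/((-5 - 19)²) = 1/((-24)²) = 1/576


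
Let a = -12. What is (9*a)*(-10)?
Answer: 1080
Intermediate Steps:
(9*a)*(-10) = (9*(-12))*(-10) = -108*(-10) = 1080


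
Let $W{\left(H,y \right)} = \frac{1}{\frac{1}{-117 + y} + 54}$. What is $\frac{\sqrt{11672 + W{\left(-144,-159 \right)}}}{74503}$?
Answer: $\frac{2 \sqrt{648087103769}}{1110318209} \approx 0.0014501$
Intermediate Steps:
$W{\left(H,y \right)} = \frac{1}{54 + \frac{1}{-117 + y}}$
$\frac{\sqrt{11672 + W{\left(-144,-159 \right)}}}{74503} = \frac{\sqrt{11672 + \frac{-117 - 159}{-6317 + 54 \left(-159\right)}}}{74503} = \sqrt{11672 + \frac{1}{-6317 - 8586} \left(-276\right)} \frac{1}{74503} = \sqrt{11672 + \frac{1}{-14903} \left(-276\right)} \frac{1}{74503} = \sqrt{11672 - - \frac{276}{14903}} \cdot \frac{1}{74503} = \sqrt{11672 + \frac{276}{14903}} \cdot \frac{1}{74503} = \sqrt{\frac{173948092}{14903}} \cdot \frac{1}{74503} = \frac{2 \sqrt{648087103769}}{14903} \cdot \frac{1}{74503} = \frac{2 \sqrt{648087103769}}{1110318209}$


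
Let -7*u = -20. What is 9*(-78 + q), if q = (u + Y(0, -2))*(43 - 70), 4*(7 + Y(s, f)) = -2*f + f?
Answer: 2565/14 ≈ 183.21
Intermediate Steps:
u = 20/7 (u = -1/7*(-20) = 20/7 ≈ 2.8571)
Y(s, f) = -7 - f/4 (Y(s, f) = -7 + (-2*f + f)/4 = -7 + (-f)/4 = -7 - f/4)
q = 1377/14 (q = (20/7 + (-7 - 1/4*(-2)))*(43 - 70) = (20/7 + (-7 + 1/2))*(-27) = (20/7 - 13/2)*(-27) = -51/14*(-27) = 1377/14 ≈ 98.357)
9*(-78 + q) = 9*(-78 + 1377/14) = 9*(285/14) = 2565/14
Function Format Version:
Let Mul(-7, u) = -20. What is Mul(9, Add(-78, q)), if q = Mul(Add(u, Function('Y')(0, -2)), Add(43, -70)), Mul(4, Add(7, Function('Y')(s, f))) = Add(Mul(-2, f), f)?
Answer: Rational(2565, 14) ≈ 183.21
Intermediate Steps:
u = Rational(20, 7) (u = Mul(Rational(-1, 7), -20) = Rational(20, 7) ≈ 2.8571)
Function('Y')(s, f) = Add(-7, Mul(Rational(-1, 4), f)) (Function('Y')(s, f) = Add(-7, Mul(Rational(1, 4), Add(Mul(-2, f), f))) = Add(-7, Mul(Rational(1, 4), Mul(-1, f))) = Add(-7, Mul(Rational(-1, 4), f)))
q = Rational(1377, 14) (q = Mul(Add(Rational(20, 7), Add(-7, Mul(Rational(-1, 4), -2))), Add(43, -70)) = Mul(Add(Rational(20, 7), Add(-7, Rational(1, 2))), -27) = Mul(Add(Rational(20, 7), Rational(-13, 2)), -27) = Mul(Rational(-51, 14), -27) = Rational(1377, 14) ≈ 98.357)
Mul(9, Add(-78, q)) = Mul(9, Add(-78, Rational(1377, 14))) = Mul(9, Rational(285, 14)) = Rational(2565, 14)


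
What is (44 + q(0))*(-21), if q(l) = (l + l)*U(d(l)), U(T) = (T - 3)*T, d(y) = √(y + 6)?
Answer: -924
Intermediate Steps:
d(y) = √(6 + y)
U(T) = T*(-3 + T) (U(T) = (-3 + T)*T = T*(-3 + T))
q(l) = 2*l*√(6 + l)*(-3 + √(6 + l)) (q(l) = (l + l)*(√(6 + l)*(-3 + √(6 + l))) = (2*l)*(√(6 + l)*(-3 + √(6 + l))) = 2*l*√(6 + l)*(-3 + √(6 + l)))
(44 + q(0))*(-21) = (44 + 2*0*(6 + 0 - 3*√(6 + 0)))*(-21) = (44 + 2*0*(6 + 0 - 3*√6))*(-21) = (44 + 2*0*(6 - 3*√6))*(-21) = (44 + 0)*(-21) = 44*(-21) = -924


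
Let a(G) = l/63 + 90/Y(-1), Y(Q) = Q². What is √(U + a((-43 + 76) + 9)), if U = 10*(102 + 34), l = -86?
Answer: 8*√9982/21 ≈ 38.061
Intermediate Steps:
a(G) = 5584/63 (a(G) = -86/63 + 90/((-1)²) = -86*1/63 + 90/1 = -86/63 + 90*1 = -86/63 + 90 = 5584/63)
U = 1360 (U = 10*136 = 1360)
√(U + a((-43 + 76) + 9)) = √(1360 + 5584/63) = √(91264/63) = 8*√9982/21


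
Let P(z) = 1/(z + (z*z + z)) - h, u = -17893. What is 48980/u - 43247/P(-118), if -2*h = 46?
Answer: -10607448728348/5633163725 ≈ -1883.0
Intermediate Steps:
h = -23 (h = -½*46 = -23)
P(z) = 23 + 1/(z² + 2*z) (P(z) = 1/(z + (z*z + z)) - 1*(-23) = 1/(z + (z² + z)) + 23 = 1/(z + (z + z²)) + 23 = 1/(z² + 2*z) + 23 = 23 + 1/(z² + 2*z))
48980/u - 43247/P(-118) = 48980/(-17893) - 43247*(-118*(2 - 118)/(1 + 23*(-118)² + 46*(-118))) = 48980*(-1/17893) - 43247*13688/(1 + 23*13924 - 5428) = -48980/17893 - 43247*13688/(1 + 320252 - 5428) = -48980/17893 - 43247/((-1/118*(-1/116)*314825)) = -48980/17893 - 43247/314825/13688 = -48980/17893 - 43247*13688/314825 = -48980/17893 - 591964936/314825 = -10607448728348/5633163725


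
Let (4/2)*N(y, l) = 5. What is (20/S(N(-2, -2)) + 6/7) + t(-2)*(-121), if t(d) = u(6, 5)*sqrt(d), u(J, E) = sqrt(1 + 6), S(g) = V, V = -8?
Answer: -23/14 - 121*I*sqrt(14) ≈ -1.6429 - 452.74*I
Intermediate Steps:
N(y, l) = 5/2 (N(y, l) = (1/2)*5 = 5/2)
S(g) = -8
u(J, E) = sqrt(7)
t(d) = sqrt(7)*sqrt(d)
(20/S(N(-2, -2)) + 6/7) + t(-2)*(-121) = (20/(-8) + 6/7) + (sqrt(7)*sqrt(-2))*(-121) = (20*(-1/8) + 6*(1/7)) + (sqrt(7)*(I*sqrt(2)))*(-121) = (-5/2 + 6/7) + (I*sqrt(14))*(-121) = -23/14 - 121*I*sqrt(14)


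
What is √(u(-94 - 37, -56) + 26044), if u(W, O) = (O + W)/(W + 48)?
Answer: √179432637/83 ≈ 161.39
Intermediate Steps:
u(W, O) = (O + W)/(48 + W)
√(u(-94 - 37, -56) + 26044) = √((-56 + (-94 - 37))/(48 + (-94 - 37)) + 26044) = √((-56 - 131)/(48 - 131) + 26044) = √(-187/(-83) + 26044) = √(-1/83*(-187) + 26044) = √(187/83 + 26044) = √(2161839/83) = √179432637/83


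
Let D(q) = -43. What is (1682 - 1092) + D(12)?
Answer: 547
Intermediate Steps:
(1682 - 1092) + D(12) = (1682 - 1092) - 43 = 590 - 43 = 547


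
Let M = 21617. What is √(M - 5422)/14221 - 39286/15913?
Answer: -39286/15913 + √16195/14221 ≈ -2.4599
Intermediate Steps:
√(M - 5422)/14221 - 39286/15913 = √(21617 - 5422)/14221 - 39286/15913 = √16195*(1/14221) - 39286*1/15913 = √16195/14221 - 39286/15913 = -39286/15913 + √16195/14221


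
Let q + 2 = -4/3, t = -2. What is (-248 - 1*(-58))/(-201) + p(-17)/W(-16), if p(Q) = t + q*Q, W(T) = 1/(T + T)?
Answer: -117142/67 ≈ -1748.4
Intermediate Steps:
q = -10/3 (q = -2 - 4/3 = -10/3 ≈ -3.3333)
W(T) = 1/(2*T)
p(Q) = -2 - 10*Q/3
(-248 - 1*(-58))/(-201) + p(-17)/W(-16) = (-248 - 1*(-58))/(-201) + (-2 - 10/3*(-17))/(((½)/(-16))) = (-248 + 58)*(-1/201) + (-2 + 170/3)/(((½)*(-1/16))) = -190*(-1/201) + 164/(3*(-1/32)) = 190/201 + (164/3)*(-32) = 190/201 - 5248/3 = -117142/67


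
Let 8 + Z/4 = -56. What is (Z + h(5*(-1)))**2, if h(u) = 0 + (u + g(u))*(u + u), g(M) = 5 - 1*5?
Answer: 42436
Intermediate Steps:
g(M) = 0 (g(M) = 5 - 5 = 0)
Z = -256 (Z = -32 + 4*(-56) = -32 - 224 = -256)
h(u) = 2*u**2 (h(u) = 0 + (u + 0)*(u + u) = 0 + u*(2*u) = 0 + 2*u**2 = 2*u**2)
(Z + h(5*(-1)))**2 = (-256 + 2*(5*(-1))**2)**2 = (-256 + 2*(-5)**2)**2 = (-256 + 2*25)**2 = (-256 + 50)**2 = (-206)**2 = 42436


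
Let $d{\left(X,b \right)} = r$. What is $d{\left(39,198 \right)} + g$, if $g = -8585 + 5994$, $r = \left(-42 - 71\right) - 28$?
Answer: $-2732$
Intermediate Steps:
$r = -141$ ($r = -113 - 28 = -141$)
$d{\left(X,b \right)} = -141$
$g = -2591$
$d{\left(39,198 \right)} + g = -141 - 2591 = -2732$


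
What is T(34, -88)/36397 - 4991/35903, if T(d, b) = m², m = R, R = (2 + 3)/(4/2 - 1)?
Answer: -1122732/8116531 ≈ -0.13833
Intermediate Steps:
R = 5 (R = 5/(4*(½) - 1) = 5/(2 - 1) = 5/1 = 5*1 = 5)
m = 5
T(d, b) = 25 (T(d, b) = 5² = 25)
T(34, -88)/36397 - 4991/35903 = 25/36397 - 4991/35903 = 25*(1/36397) - 4991*1/35903 = 25/36397 - 31/223 = -1122732/8116531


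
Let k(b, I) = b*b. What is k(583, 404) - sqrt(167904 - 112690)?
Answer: 339889 - sqrt(55214) ≈ 3.3965e+5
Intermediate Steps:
k(b, I) = b**2
k(583, 404) - sqrt(167904 - 112690) = 583**2 - sqrt(167904 - 112690) = 339889 - sqrt(55214)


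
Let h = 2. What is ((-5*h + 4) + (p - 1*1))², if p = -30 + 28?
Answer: 81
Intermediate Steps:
p = -2
((-5*h + 4) + (p - 1*1))² = ((-5*2 + 4) + (-2 - 1*1))² = ((-10 + 4) + (-2 - 1))² = (-6 - 3)² = (-9)² = 81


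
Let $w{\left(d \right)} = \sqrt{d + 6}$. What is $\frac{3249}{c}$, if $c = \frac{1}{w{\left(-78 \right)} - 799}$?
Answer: $-2595951 + 19494 i \sqrt{2} \approx -2.596 \cdot 10^{6} + 27569.0 i$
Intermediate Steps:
$w{\left(d \right)} = \sqrt{6 + d}$
$c = \frac{1}{-799 + 6 i \sqrt{2}}$ ($c = \frac{1}{\sqrt{6 - 78} - 799} = \frac{1}{\sqrt{-72} - 799} = \frac{1}{6 i \sqrt{2} - 799} = \frac{1}{-799 + 6 i \sqrt{2}} \approx -0.0012514 - 1.329 \cdot 10^{-5} i$)
$\frac{3249}{c} = \frac{3249}{- \frac{799}{638473} - \frac{6 i \sqrt{2}}{638473}}$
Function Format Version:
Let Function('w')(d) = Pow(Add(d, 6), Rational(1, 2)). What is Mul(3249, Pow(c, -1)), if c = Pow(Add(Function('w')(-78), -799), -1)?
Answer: Add(-2595951, Mul(19494, I, Pow(2, Rational(1, 2)))) ≈ Add(-2.5960e+6, Mul(27569., I))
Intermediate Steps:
Function('w')(d) = Pow(Add(6, d), Rational(1, 2))
c = Pow(Add(-799, Mul(6, I, Pow(2, Rational(1, 2)))), -1) (c = Pow(Add(Pow(Add(6, -78), Rational(1, 2)), -799), -1) = Pow(Add(Pow(-72, Rational(1, 2)), -799), -1) = Pow(Add(Mul(6, I, Pow(2, Rational(1, 2))), -799), -1) = Pow(Add(-799, Mul(6, I, Pow(2, Rational(1, 2)))), -1) ≈ Add(-0.0012514, Mul(-1.329e-5, I)))
Mul(3249, Pow(c, -1)) = Mul(3249, Pow(Add(Rational(-799, 638473), Mul(Rational(-6, 638473), I, Pow(2, Rational(1, 2)))), -1))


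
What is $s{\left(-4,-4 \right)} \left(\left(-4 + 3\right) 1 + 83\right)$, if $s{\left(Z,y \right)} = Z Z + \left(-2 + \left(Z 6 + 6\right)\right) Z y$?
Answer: $-24928$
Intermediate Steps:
$s{\left(Z,y \right)} = Z^{2} + Z y \left(4 + 6 Z\right)$ ($s{\left(Z,y \right)} = Z^{2} + \left(-2 + \left(6 Z + 6\right)\right) Z y = Z^{2} + \left(-2 + \left(6 + 6 Z\right)\right) Z y = Z^{2} + \left(4 + 6 Z\right) Z y = Z^{2} + Z \left(4 + 6 Z\right) y = Z^{2} + Z y \left(4 + 6 Z\right)$)
$s{\left(-4,-4 \right)} \left(\left(-4 + 3\right) 1 + 83\right) = - 4 \left(-4 + 4 \left(-4\right) + 6 \left(-4\right) \left(-4\right)\right) \left(\left(-4 + 3\right) 1 + 83\right) = - 4 \left(-4 - 16 + 96\right) \left(\left(-1\right) 1 + 83\right) = \left(-4\right) 76 \left(-1 + 83\right) = \left(-304\right) 82 = -24928$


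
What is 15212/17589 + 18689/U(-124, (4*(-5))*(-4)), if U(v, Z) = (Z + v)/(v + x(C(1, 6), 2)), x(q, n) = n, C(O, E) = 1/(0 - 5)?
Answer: 1822936795/35178 ≈ 51820.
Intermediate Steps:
C(O, E) = -⅕ (C(O, E) = 1/(-5) = -⅕)
U(v, Z) = (Z + v)/(2 + v) (U(v, Z) = (Z + v)/(v + 2) = (Z + v)/(2 + v))
15212/17589 + 18689/U(-124, (4*(-5))*(-4)) = 15212/17589 + 18689/((((4*(-5))*(-4) - 124)/(2 - 124))) = 15212*(1/17589) + 18689/(((-20*(-4) - 124)/(-122))) = 15212/17589 + 18689/((-(80 - 124)/122)) = 15212/17589 + 18689/((-1/122*(-44))) = 15212/17589 + 18689/(22/61) = 15212/17589 + 18689*(61/22) = 15212/17589 + 103639/2 = 1822936795/35178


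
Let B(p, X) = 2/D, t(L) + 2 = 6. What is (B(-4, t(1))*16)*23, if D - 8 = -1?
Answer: 736/7 ≈ 105.14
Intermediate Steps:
D = 7 (D = 8 - 1 = 7)
t(L) = 4 (t(L) = -2 + 6 = 4)
B(p, X) = 2/7
(B(-4, t(1))*16)*23 = ((2/7)*16)*23 = (32/7)*23 = 736/7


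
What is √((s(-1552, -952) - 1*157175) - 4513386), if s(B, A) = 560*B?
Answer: I*√5539681 ≈ 2353.7*I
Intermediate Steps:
√((s(-1552, -952) - 1*157175) - 4513386) = √((560*(-1552) - 1*157175) - 4513386) = √((-869120 - 157175) - 4513386) = √(-1026295 - 4513386) = √(-5539681) = I*√5539681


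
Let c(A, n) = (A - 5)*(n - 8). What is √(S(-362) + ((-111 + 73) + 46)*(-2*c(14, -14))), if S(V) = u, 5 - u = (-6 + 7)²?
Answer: 2*√793 ≈ 56.320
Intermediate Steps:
c(A, n) = (-8 + n)*(-5 + A) (c(A, n) = (-5 + A)*(-8 + n) = (-8 + n)*(-5 + A))
u = 4 (u = 5 - (-6 + 7)² = 5 - 1*1² = 5 - 1*1 = 5 - 1 = 4)
S(V) = 4
√(S(-362) + ((-111 + 73) + 46)*(-2*c(14, -14))) = √(4 + ((-111 + 73) + 46)*(-2*(40 - 8*14 - 5*(-14) + 14*(-14)))) = √(4 + (-38 + 46)*(-2*(40 - 112 + 70 - 196))) = √(4 + 8*(-2*(-198))) = √(4 + 8*396) = √(4 + 3168) = √3172 = 2*√793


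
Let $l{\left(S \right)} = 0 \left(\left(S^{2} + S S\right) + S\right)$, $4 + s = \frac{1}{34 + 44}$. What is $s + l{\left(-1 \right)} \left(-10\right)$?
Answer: $- \frac{311}{78} \approx -3.9872$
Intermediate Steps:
$s = - \frac{311}{78}$ ($s = -4 + \frac{1}{34 + 44} = -4 + \frac{1}{78} = - \frac{311}{78} \approx -3.9872$)
$l{\left(S \right)} = 0$ ($l{\left(S \right)} = 0 \left(\left(S^{2} + S^{2}\right) + S\right) = 0 \left(2 S^{2} + S\right) = 0 \left(S + 2 S^{2}\right) = 0$)
$s + l{\left(-1 \right)} \left(-10\right) = - \frac{311}{78} + 0 \left(-10\right) = - \frac{311}{78} + 0 = - \frac{311}{78}$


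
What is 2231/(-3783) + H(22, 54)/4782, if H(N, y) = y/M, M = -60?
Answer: -366737/621660 ≈ -0.58993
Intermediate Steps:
H(N, y) = -y/60 (H(N, y) = y/(-60) = y*(-1/60) = -y/60)
2231/(-3783) + H(22, 54)/4782 = 2231/(-3783) - 1/60*54/4782 = 2231*(-1/3783) - 9/10*1/4782 = -23/39 - 3/15940 = -366737/621660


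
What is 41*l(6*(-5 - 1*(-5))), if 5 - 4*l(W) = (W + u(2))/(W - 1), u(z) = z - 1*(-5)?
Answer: 123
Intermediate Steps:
u(z) = 5 + z (u(z) = z + 5 = 5 + z)
l(W) = 5/4 - (7 + W)/(4*(-1 + W)) (l(W) = 5/4 - (W + (5 + 2))/(4*(W - 1)) = 5/4 - (W + 7)/(4*(-1 + W)) = 5/4 - (7 + W)/(4*(-1 + W)))
41*l(6*(-5 - 1*(-5))) = 41*((-3 + 6*(-5 - 1*(-5)))/(-1 + 6*(-5 - 1*(-5)))) = 41*((-3 + 6*(-5 + 5))/(-1 + 6*(-5 + 5))) = 41*((-3 + 6*0)/(-1 + 6*0)) = 41*((-3 + 0)/(-1 + 0)) = 41*(-3/(-1)) = 41*(-1*(-3)) = 41*3 = 123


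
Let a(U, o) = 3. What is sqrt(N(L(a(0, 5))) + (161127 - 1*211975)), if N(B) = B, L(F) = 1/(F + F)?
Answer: I*sqrt(1830522)/6 ≈ 225.49*I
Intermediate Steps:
L(F) = 1/(2*F)
sqrt(N(L(a(0, 5))) + (161127 - 1*211975)) = sqrt((1/2)/3 + (161127 - 1*211975)) = sqrt((1/2)*(1/3) + (161127 - 211975)) = sqrt(1/6 - 50848) = sqrt(-305087/6) = I*sqrt(1830522)/6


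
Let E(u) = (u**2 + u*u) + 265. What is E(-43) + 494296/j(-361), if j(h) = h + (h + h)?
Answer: 3797633/1083 ≈ 3506.6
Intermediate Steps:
j(h) = 3*h (j(h) = h + 2*h = 3*h)
E(u) = 265 + 2*u**2 (E(u) = (u**2 + u**2) + 265 = 2*u**2 + 265 = 265 + 2*u**2)
E(-43) + 494296/j(-361) = (265 + 2*(-43)**2) + 494296/((3*(-361))) = (265 + 2*1849) + 494296/(-1083) = (265 + 3698) + 494296*(-1/1083) = 3963 - 494296/1083 = 3797633/1083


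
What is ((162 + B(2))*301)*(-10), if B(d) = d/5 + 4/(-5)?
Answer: -486416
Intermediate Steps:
B(d) = -4/5 + d/5 (B(d) = d*(1/5) + 4*(-1/5) = d/5 - 4/5 = -4/5 + d/5)
((162 + B(2))*301)*(-10) = ((162 + (-4/5 + (1/5)*2))*301)*(-10) = ((162 + (-4/5 + 2/5))*301)*(-10) = ((162 - 2/5)*301)*(-10) = ((808/5)*301)*(-10) = (243208/5)*(-10) = -486416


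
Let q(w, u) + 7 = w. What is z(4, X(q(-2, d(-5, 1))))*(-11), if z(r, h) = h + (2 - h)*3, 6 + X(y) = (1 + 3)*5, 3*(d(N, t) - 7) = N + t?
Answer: 242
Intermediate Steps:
d(N, t) = 7 + N/3 + t/3 (d(N, t) = 7 + (N + t)/3 = 7 + (N/3 + t/3) = 7 + N/3 + t/3)
q(w, u) = -7 + w
X(y) = 14 (X(y) = -6 + (1 + 3)*5 = -6 + 4*5 = -6 + 20 = 14)
z(r, h) = 6 - 2*h (z(r, h) = h + (6 - 3*h) = 6 - 2*h)
z(4, X(q(-2, d(-5, 1))))*(-11) = (6 - 2*14)*(-11) = (6 - 28)*(-11) = -22*(-11) = 242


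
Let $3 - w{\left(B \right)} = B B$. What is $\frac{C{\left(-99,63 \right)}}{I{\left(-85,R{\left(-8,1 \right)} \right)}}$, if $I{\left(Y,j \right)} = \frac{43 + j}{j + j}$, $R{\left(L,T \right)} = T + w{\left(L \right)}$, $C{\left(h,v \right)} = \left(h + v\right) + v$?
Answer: $\frac{3240}{17} \approx 190.59$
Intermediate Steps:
$w{\left(B \right)} = 3 - B^{2}$ ($w{\left(B \right)} = 3 - B B = 3 - B^{2}$)
$C{\left(h,v \right)} = h + 2 v$
$R{\left(L,T \right)} = 3 + T - L^{2}$ ($R{\left(L,T \right)} = T - \left(-3 + L^{2}\right) = 3 + T - L^{2}$)
$I{\left(Y,j \right)} = \frac{43 + j}{2 j}$
$\frac{C{\left(-99,63 \right)}}{I{\left(-85,R{\left(-8,1 \right)} \right)}} = \frac{-99 + 2 \cdot 63}{\frac{1}{2} \frac{1}{3 + 1 - \left(-8\right)^{2}} \left(43 + \left(3 + 1 - \left(-8\right)^{2}\right)\right)} = \frac{-99 + 126}{\frac{1}{2} \frac{1}{3 + 1 - 64} \left(43 + \left(3 + 1 - 64\right)\right)} = \frac{27}{\frac{1}{2} \frac{1}{3 + 1 - 64} \left(43 + \left(3 + 1 - 64\right)\right)} = \frac{27}{\frac{1}{2} \frac{1}{-60} \left(43 - 60\right)} = \frac{27}{\frac{1}{2} \left(- \frac{1}{60}\right) \left(-17\right)} = \frac{27}{\frac{17}{120}} = 27 \cdot \frac{120}{17} = \frac{3240}{17}$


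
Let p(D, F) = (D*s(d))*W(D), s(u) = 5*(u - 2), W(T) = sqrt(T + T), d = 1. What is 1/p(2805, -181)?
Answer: -sqrt(5610)/78680250 ≈ -9.5195e-7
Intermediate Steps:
W(T) = sqrt(2)*sqrt(T) (W(T) = sqrt(2*T) = sqrt(2)*sqrt(T))
s(u) = -10 + 5*u (s(u) = 5*(-2 + u) = -10 + 5*u)
p(D, F) = -5*sqrt(2)*D**(3/2) (p(D, F) = (D*(-10 + 5*1))*(sqrt(2)*sqrt(D)) = (D*(-10 + 5))*(sqrt(2)*sqrt(D)) = (D*(-5))*(sqrt(2)*sqrt(D)) = (-5*D)*(sqrt(2)*sqrt(D)) = -5*sqrt(2)*D**(3/2))
1/p(2805, -181) = 1/(-5*sqrt(2)*2805**(3/2)) = 1/(-5*sqrt(2)*2805*sqrt(2805)) = 1/(-14025*sqrt(5610)) = -sqrt(5610)/78680250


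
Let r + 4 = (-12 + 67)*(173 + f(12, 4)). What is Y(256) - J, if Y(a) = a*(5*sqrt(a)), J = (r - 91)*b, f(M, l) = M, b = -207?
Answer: 2107040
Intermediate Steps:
r = 10171 (r = -4 + (-12 + 67)*(173 + 12) = -4 + 55*185 = -4 + 10175 = 10171)
J = -2086560 (J = (10171 - 91)*(-207) = 10080*(-207) = -2086560)
Y(a) = 5*a**(3/2)
Y(256) - J = 5*256**(3/2) - 1*(-2086560) = 5*4096 + 2086560 = 20480 + 2086560 = 2107040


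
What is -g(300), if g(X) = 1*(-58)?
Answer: 58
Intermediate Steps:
g(X) = -58
-g(300) = -1*(-58) = 58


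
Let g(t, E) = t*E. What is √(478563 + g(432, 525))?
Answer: √705363 ≈ 839.86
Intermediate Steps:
g(t, E) = E*t
√(478563 + g(432, 525)) = √(478563 + 525*432) = √(478563 + 226800) = √705363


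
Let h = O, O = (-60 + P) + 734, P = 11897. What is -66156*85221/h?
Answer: -5637880476/12571 ≈ -4.4848e+5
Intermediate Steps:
O = 12571 (O = (-60 + 11897) + 734 = 11837 + 734 = 12571)
h = 12571
-66156*85221/h = -66156/(12571/85221) = -66156/(12571*(1/85221)) = -66156/12571/85221 = -66156*85221/12571 = -5637880476/12571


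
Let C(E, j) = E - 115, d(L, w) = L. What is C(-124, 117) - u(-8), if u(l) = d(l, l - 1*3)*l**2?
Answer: 273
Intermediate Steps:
C(E, j) = -115 + E
u(l) = l**3 (u(l) = l*l**2 = l**3)
C(-124, 117) - u(-8) = (-115 - 124) - 1*(-8)**3 = -239 - 1*(-512) = -239 + 512 = 273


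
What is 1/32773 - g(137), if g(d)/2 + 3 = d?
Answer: -8783163/32773 ≈ -268.00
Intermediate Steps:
g(d) = -6 + 2*d
1/32773 - g(137) = 1/32773 - (-6 + 2*137) = 1/32773 - (-6 + 274) = 1/32773 - 1*268 = 1/32773 - 268 = -8783163/32773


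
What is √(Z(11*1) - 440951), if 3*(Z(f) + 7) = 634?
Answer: 16*I*√15495/3 ≈ 663.89*I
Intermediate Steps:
Z(f) = 613/3 (Z(f) = -7 + (⅓)*634 = -7 + 634/3 = 613/3)
√(Z(11*1) - 440951) = √(613/3 - 440951) = √(-1322240/3) = 16*I*√15495/3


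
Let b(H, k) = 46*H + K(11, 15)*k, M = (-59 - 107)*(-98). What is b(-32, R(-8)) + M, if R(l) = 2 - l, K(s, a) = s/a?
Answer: 44410/3 ≈ 14803.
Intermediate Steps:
M = 16268 (M = -166*(-98) = 16268)
b(H, k) = 46*H + 11*k/15 (b(H, k) = 46*H + (11/15)*k = 46*H + (11*(1/15))*k = 46*H + 11*k/15)
b(-32, R(-8)) + M = (46*(-32) + 11*(2 - 1*(-8))/15) + 16268 = (-1472 + 11*(2 + 8)/15) + 16268 = (-1472 + (11/15)*10) + 16268 = (-1472 + 22/3) + 16268 = -4394/3 + 16268 = 44410/3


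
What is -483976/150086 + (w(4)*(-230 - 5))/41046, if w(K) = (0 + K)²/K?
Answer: -5001589934/1540107489 ≈ -3.2476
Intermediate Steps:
w(K) = K (w(K) = K²/K = K)
-483976/150086 + (w(4)*(-230 - 5))/41046 = -483976/150086 + (4*(-230 - 5))/41046 = -483976*1/150086 + (4*(-235))*(1/41046) = -241988/75043 - 940*1/41046 = -241988/75043 - 470/20523 = -5001589934/1540107489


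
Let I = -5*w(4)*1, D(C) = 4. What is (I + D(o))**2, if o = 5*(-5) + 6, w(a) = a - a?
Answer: 16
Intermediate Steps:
w(a) = 0
o = -19 (o = -25 + 6 = -19)
I = 0 (I = -5*0*1 = 0*1 = 0)
(I + D(o))**2 = (0 + 4)**2 = 4**2 = 16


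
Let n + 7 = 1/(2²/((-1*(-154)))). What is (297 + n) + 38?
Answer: 733/2 ≈ 366.50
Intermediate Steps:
n = 63/2 (n = -7 + 1/(2²/((-1*(-154)))) = -7 + 1/(4/154) = -7 + 1/(4*(1/154)) = -7 + 1/(2/77) = -7 + 77/2 = 63/2 ≈ 31.500)
(297 + n) + 38 = (297 + 63/2) + 38 = 657/2 + 38 = 733/2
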